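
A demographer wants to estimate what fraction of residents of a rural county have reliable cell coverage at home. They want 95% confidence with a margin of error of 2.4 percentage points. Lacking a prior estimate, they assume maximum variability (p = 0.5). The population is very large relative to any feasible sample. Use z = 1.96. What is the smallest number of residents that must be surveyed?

1668

With p = 0.5, p(1−p) = 0.25.
n = z²·p(1−p)/E² = 1.96² × 0.2500 / 0.024² = 3.8416 × 0.2500 / 0.000576 ≈ 1667.36.
Rounding up gives n = 1668.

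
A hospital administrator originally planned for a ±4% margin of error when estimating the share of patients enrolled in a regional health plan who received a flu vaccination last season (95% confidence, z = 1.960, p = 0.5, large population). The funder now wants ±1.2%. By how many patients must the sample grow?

At ±4%: n = 1.960² × 0.2500 / 0.040² ≈ 600.25 → 601.
At ±1.2%: n = 1.960² × 0.2500 / 0.012² ≈ 6669.44 → 6670.
Additional respondents: 6670 − 601 = 6069.

6069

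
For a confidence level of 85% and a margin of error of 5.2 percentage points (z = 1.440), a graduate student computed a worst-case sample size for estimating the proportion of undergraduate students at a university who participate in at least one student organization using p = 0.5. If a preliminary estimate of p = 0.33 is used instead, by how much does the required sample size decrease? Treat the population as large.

Conservative (p = 0.5): n = 1.440² × 0.25 / 0.052² ≈ 191.72 → 192.
Using p = 0.33: p(1−p) = 0.2211, so n = 1.440² × 0.2211 / 0.052² ≈ 169.55 → 170.
Reduction: 192 − 170 = 22.

22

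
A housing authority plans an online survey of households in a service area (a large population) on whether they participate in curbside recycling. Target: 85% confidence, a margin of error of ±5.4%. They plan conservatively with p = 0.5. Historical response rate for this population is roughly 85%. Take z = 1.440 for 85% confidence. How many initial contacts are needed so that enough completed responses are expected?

210

Completed interviews needed: n₀ = 1.440² × 0.2500 / 0.054² ≈ 177.78 → 178.
At an 85% response rate, contacts needed = 178 / 0.85 ≈ 209.41 → 210.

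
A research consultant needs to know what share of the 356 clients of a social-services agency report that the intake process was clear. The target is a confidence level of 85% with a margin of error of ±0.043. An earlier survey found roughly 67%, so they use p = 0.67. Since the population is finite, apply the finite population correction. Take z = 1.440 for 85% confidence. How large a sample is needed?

Unadjusted: n₀ = 1.440² × 0.67 × 0.33 / 0.043² ≈ 247.96, so n₀ = 248.
Finite population correction with N = 356: n = n₀ / (1 + (n₀−1)/N) = 248 / (1 + 247/356) = 248 / 1.6938 ≈ 146.41.
Rounding up, n = 147.

147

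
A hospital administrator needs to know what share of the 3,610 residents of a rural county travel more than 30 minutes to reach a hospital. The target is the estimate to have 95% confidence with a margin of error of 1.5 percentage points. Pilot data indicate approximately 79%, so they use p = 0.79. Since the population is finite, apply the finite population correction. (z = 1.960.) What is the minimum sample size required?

Unadjusted: n₀ = 1.960² × 0.79 × 0.21 / 0.015² ≈ 2832.54, so n₀ = 2833.
Finite population correction with N = 3,610: n = n₀ / (1 + (n₀−1)/N) = 2833 / (1 + 2832/3610) = 2833 / 1.7845 ≈ 1587.57.
Rounding up, n = 1588.

1588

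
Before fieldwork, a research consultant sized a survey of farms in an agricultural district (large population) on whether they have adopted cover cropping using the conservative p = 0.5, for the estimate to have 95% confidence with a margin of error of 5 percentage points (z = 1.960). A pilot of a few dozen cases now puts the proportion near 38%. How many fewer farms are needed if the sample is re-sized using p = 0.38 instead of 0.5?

Conservative (p = 0.5): n = 1.960² × 0.25 / 0.050² ≈ 384.16 → 385.
Using p = 0.38: p(1−p) = 0.2356, so n = 1.960² × 0.2356 / 0.050² ≈ 362.03 → 363.
Reduction: 385 − 363 = 22.

22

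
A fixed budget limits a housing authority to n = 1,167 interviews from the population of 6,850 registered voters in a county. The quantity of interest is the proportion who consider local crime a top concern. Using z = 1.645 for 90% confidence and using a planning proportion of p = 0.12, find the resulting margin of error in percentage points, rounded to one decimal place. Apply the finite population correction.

1.4

Finite-population factor: (N−n)/(N−1) = (6850−1167)/(6850−1) = 0.8298.
SE(p̂) = √[p(1−p)/n · (N−n)/(N−1)] = √[0.1056/1167 × 0.8298] = 0.00867.
E = z × SE = 1.645 × 0.00867 = 0.01425 ≈ 1.4 percentage points.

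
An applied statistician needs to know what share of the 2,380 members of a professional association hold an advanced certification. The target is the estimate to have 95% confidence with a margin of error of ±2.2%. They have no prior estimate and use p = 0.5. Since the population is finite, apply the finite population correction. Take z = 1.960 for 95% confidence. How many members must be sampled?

1083

Unadjusted: n₀ = 1.960² × 0.50 × 0.50 / 0.022² ≈ 1984.30, so n₀ = 1985.
Finite population correction with N = 2,380: n = n₀ / (1 + (n₀−1)/N) = 1985 / (1 + 1984/2380) = 1985 / 1.8336 ≈ 1082.56.
Rounding up, n = 1083.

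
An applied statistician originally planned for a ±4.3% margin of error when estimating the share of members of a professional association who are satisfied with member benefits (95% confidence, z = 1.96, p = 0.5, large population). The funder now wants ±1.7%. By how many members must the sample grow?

At ±4.3%: n = 1.96² × 0.2500 / 0.043² ≈ 519.42 → 520.
At ±1.7%: n = 1.96² × 0.2500 / 0.017² ≈ 3323.18 → 3324.
Additional respondents: 3324 − 520 = 2804.

2804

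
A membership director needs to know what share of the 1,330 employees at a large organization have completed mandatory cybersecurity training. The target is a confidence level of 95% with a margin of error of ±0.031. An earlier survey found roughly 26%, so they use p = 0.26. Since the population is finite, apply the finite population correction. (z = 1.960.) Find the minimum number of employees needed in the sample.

488

Unadjusted: n₀ = 1.960² × 0.26 × 0.74 / 0.031² ≈ 769.12, so n₀ = 770.
Finite population correction with N = 1,330: n = n₀ / (1 + (n₀−1)/N) = 770 / (1 + 769/1330) = 770 / 1.5782 ≈ 487.90.
Rounding up, n = 488.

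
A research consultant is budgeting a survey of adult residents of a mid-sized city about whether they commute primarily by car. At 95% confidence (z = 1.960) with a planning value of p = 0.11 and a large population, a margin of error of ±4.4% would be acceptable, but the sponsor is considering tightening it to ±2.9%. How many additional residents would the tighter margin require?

At ±4.4%: n = 1.960² × 0.0979 / 0.044² ≈ 194.26 → 195.
At ±2.9%: n = 1.960² × 0.0979 / 0.029² ≈ 447.20 → 448.
Additional respondents: 448 − 195 = 253.

253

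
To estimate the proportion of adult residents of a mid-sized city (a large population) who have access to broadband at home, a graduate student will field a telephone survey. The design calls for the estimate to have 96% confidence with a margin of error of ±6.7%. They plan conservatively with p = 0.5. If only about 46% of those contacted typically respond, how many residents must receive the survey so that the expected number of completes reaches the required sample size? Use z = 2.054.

Completed interviews needed: n₀ = 2.054² × 0.2500 / 0.067² ≈ 234.96 → 235.
At a 46% response rate, contacts needed = 235 / 0.46 ≈ 510.87 → 511.

511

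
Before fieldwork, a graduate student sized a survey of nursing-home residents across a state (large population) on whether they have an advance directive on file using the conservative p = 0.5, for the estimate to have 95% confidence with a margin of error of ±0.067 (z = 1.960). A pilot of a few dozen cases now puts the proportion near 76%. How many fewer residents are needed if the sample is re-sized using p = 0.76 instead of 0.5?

57

Conservative (p = 0.5): n = 1.960² × 0.25 / 0.067² ≈ 213.95 → 214.
Using p = 0.76: p(1−p) = 0.1824, so n = 1.960² × 0.1824 / 0.067² ≈ 156.09 → 157.
Reduction: 214 − 157 = 57.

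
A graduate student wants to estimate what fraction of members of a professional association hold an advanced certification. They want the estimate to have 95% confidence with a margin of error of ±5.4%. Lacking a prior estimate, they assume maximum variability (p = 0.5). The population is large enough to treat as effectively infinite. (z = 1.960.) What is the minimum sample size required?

330

With p = 0.5, p(1−p) = 0.25.
n = z²·p(1−p)/E² = 1.960² × 0.2500 / 0.054² = 3.8416 × 0.2500 / 0.002916 ≈ 329.36.
Rounding up gives n = 330.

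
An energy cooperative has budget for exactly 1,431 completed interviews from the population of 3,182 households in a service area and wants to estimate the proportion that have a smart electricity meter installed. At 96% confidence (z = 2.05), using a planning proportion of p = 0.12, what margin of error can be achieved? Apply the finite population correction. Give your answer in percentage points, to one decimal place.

Finite-population factor: (N−n)/(N−1) = (3182−1431)/(3182−1) = 0.5505.
SE(p̂) = √[p(1−p)/n · (N−n)/(N−1)] = √[0.1056/1431 × 0.5505] = 0.00637.
E = z × SE = 2.05 × 0.00637 = 0.01307 ≈ 1.3 percentage points.

1.3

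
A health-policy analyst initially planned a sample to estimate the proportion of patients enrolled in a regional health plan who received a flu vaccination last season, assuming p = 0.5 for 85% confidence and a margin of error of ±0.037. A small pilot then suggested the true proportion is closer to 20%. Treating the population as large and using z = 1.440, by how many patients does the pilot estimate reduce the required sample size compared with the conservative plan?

136

Conservative (p = 0.5): n = 1.440² × 0.25 / 0.037² ≈ 378.67 → 379.
Using p = 0.20: p(1−p) = 0.1600, so n = 1.440² × 0.1600 / 0.037² ≈ 242.35 → 243.
Reduction: 379 − 243 = 136.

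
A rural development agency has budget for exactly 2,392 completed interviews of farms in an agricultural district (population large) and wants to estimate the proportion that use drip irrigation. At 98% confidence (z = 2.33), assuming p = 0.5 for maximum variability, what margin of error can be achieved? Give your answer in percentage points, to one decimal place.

2.4

SE(p̂) = √[p(1−p)/n] = √[0.2500/2392] = 0.01022.
E = z × SE = 2.33 × 0.01022 = 0.02382, or 2.4 percentage points.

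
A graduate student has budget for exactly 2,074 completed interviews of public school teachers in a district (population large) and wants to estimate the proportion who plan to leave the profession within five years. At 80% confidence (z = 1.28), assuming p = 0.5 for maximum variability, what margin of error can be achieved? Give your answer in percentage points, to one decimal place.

SE(p̂) = √[p(1−p)/n] = √[0.2500/2074] = 0.01098.
E = z × SE = 1.28 × 0.01098 = 0.01405, or 1.4 percentage points.

1.4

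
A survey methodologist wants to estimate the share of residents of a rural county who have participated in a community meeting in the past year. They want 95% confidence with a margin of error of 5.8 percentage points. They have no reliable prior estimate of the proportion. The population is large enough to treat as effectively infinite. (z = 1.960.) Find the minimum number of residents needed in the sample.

286

With no prior estimate, use p = 0.5, giving p(1−p) = 0.25.
n = z²·p(1−p)/E² = 1.960² × 0.2500 / 0.058² = 3.8416 × 0.2500 / 0.003364 ≈ 285.49.
Rounding up gives n = 286.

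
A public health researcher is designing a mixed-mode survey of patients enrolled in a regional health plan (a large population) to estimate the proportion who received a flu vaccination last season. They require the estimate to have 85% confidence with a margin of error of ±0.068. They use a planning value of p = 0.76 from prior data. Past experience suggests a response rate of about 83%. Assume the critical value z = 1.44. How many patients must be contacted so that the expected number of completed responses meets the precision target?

Completed interviews needed: n₀ = 1.44² × 0.1824 / 0.068² ≈ 81.80 → 82.
At an 83% response rate, contacts needed = 82 / 0.83 ≈ 98.80 → 99.

99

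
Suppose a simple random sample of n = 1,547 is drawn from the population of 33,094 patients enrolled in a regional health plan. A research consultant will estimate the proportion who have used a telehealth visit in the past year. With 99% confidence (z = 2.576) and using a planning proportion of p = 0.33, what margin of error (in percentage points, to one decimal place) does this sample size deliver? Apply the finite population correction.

Finite-population factor: (N−n)/(N−1) = (33094−1547)/(33094−1) = 0.9533.
SE(p̂) = √[p(1−p)/n · (N−n)/(N−1)] = √[0.2211/1547 × 0.9533] = 0.01167.
E = z × SE = 2.576 × 0.01167 = 0.03007 ≈ 3.0 percentage points.

3.0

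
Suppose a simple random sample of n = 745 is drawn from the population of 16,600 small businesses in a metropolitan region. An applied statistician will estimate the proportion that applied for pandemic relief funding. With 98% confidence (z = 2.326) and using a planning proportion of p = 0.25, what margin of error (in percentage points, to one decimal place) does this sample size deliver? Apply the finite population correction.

Finite-population factor: (N−n)/(N−1) = (16600−745)/(16600−1) = 0.9552.
SE(p̂) = √[p(1−p)/n · (N−n)/(N−1)] = √[0.1875/745 × 0.9552] = 0.01550.
E = z × SE = 2.326 × 0.01550 = 0.03606 ≈ 3.6 percentage points.

3.6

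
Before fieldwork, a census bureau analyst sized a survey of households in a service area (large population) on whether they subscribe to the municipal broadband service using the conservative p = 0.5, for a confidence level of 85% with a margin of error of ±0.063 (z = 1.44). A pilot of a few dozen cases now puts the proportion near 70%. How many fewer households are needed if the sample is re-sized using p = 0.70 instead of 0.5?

Conservative (p = 0.5): n = 1.44² × 0.25 / 0.063² ≈ 130.61 → 131.
Using p = 0.70: p(1−p) = 0.2100, so n = 1.44² × 0.2100 / 0.063² ≈ 109.71 → 110.
Reduction: 131 − 110 = 21.

21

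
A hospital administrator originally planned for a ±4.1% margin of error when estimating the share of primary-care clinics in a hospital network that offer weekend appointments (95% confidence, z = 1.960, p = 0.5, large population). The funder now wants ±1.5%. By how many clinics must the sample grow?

3697

At ±4.1%: n = 1.960² × 0.2500 / 0.041² ≈ 571.33 → 572.
At ±1.5%: n = 1.960² × 0.2500 / 0.015² ≈ 4268.44 → 4269.
Additional respondents: 4269 − 572 = 3697.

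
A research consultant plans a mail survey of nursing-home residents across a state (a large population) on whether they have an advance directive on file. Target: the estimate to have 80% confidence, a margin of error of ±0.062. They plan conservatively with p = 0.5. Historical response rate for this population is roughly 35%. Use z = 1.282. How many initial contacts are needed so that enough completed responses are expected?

306

Completed interviews needed: n₀ = 1.282² × 0.2500 / 0.062² ≈ 106.89 → 107.
At a 35% response rate, contacts needed = 107 / 0.35 ≈ 305.71 → 306.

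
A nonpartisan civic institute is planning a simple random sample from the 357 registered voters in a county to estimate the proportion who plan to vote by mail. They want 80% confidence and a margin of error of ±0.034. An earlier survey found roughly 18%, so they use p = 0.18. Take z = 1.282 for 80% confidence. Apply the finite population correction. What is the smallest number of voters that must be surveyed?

133

Unadjusted: n₀ = 1.282² × 0.18 × 0.82 / 0.034² ≈ 209.85, so n₀ = 210.
Finite population correction with N = 357: n = n₀ / (1 + (n₀−1)/N) = 210 / (1 + 209/357) = 210 / 1.5854 ≈ 132.46.
Rounding up, n = 133.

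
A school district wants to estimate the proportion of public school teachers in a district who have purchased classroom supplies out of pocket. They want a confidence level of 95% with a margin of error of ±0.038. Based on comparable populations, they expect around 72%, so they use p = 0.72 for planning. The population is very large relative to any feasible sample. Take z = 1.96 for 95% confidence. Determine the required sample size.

With p = 0.72, p(1−p) = 0.2016.
n = z²·p(1−p)/E² = 1.96² × 0.2016 / 0.038² = 3.8416 × 0.2016 / 0.001444 ≈ 536.33.
Rounding up gives n = 537.

537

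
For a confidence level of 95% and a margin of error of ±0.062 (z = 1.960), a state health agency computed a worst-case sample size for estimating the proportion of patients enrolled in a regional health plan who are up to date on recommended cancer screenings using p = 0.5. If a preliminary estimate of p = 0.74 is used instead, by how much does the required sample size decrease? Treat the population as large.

57

Conservative (p = 0.5): n = 1.960² × 0.25 / 0.062² ≈ 249.84 → 250.
Using p = 0.74: p(1−p) = 0.1924, so n = 1.960² × 0.1924 / 0.062² ≈ 192.28 → 193.
Reduction: 250 − 193 = 57.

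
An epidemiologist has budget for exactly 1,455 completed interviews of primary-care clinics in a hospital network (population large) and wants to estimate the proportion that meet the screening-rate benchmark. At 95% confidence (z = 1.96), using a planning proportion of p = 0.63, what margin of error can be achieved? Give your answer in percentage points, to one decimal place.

2.5

SE(p̂) = √[p(1−p)/n] = √[0.2331/1455] = 0.01266.
E = z × SE = 1.96 × 0.01266 = 0.02481, or 2.5 percentage points.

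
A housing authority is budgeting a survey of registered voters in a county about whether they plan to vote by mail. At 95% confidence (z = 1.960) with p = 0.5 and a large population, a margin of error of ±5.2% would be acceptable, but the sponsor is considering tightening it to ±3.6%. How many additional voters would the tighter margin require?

At ±5.2%: n = 1.960² × 0.2500 / 0.052² ≈ 355.18 → 356.
At ±3.6%: n = 1.960² × 0.2500 / 0.036² ≈ 741.05 → 742.
Additional respondents: 742 − 356 = 386.

386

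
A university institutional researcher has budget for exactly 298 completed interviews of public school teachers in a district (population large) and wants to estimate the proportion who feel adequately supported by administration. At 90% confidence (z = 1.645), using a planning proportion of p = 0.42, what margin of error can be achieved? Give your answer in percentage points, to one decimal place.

SE(p̂) = √[p(1−p)/n] = √[0.2436/298] = 0.02859.
E = z × SE = 1.645 × 0.02859 = 0.04703, or 4.7 percentage points.

4.7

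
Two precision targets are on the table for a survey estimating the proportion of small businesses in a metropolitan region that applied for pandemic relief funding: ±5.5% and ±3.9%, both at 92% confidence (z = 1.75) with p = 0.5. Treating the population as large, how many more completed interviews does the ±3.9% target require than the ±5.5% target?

250

At ±5.5%: n = 1.75² × 0.2500 / 0.055² ≈ 253.10 → 254.
At ±3.9%: n = 1.75² × 0.2500 / 0.039² ≈ 503.37 → 504.
Additional respondents: 504 − 254 = 250.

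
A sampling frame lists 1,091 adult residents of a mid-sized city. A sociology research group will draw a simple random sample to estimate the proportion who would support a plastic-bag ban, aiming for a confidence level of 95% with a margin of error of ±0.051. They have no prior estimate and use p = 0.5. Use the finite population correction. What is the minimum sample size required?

277

For 95% confidence, z = 1.960.
Unadjusted: n₀ = 1.960² × 0.50 × 0.50 / 0.051² ≈ 369.24, so n₀ = 370.
Finite population correction with N = 1,091: n = n₀ / (1 + (n₀−1)/N) = 370 / (1 + 369/1091) = 370 / 1.3382 ≈ 276.49.
Rounding up, n = 277.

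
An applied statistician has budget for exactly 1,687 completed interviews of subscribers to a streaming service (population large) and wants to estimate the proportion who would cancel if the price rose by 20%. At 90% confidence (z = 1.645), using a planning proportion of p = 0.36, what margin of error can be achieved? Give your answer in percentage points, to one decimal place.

1.9

SE(p̂) = √[p(1−p)/n] = √[0.2304/1687] = 0.01169.
E = z × SE = 1.645 × 0.01169 = 0.01922, or 1.9 percentage points.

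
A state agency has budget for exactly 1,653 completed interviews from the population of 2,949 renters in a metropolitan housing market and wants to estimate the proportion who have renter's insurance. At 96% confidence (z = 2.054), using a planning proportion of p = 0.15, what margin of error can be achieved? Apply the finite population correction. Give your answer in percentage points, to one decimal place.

1.2

Finite-population factor: (N−n)/(N−1) = (2949−1653)/(2949−1) = 0.4396.
SE(p̂) = √[p(1−p)/n · (N−n)/(N−1)] = √[0.1275/1653 × 0.4396] = 0.00582.
E = z × SE = 2.054 × 0.00582 = 0.01196 ≈ 1.2 percentage points.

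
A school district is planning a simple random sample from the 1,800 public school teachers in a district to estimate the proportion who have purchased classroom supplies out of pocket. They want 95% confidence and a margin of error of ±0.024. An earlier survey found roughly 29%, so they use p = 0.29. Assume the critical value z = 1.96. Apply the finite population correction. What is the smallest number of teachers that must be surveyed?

Unadjusted: n₀ = 1.96² × 0.29 × 0.71 / 0.024² ≈ 1373.24, so n₀ = 1374.
Finite population correction with N = 1,800: n = n₀ / (1 + (n₀−1)/N) = 1374 / (1 + 1373/1800) = 1374 / 1.7628 ≈ 779.45.
Rounding up, n = 780.

780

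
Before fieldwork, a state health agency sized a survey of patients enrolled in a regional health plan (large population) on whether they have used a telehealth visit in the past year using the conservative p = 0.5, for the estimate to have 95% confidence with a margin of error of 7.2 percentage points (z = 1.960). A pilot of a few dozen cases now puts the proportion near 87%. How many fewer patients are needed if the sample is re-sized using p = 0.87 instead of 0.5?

Conservative (p = 0.5): n = 1.960² × 0.25 / 0.072² ≈ 185.26 → 186.
Using p = 0.87: p(1−p) = 0.1131, so n = 1.960² × 0.1131 / 0.072² ≈ 83.81 → 84.
Reduction: 186 − 84 = 102.

102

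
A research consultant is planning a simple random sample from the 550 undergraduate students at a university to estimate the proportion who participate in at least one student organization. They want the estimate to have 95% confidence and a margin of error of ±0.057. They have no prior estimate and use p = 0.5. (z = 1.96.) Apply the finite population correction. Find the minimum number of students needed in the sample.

Unadjusted: n₀ = 1.96² × 0.50 × 0.50 / 0.057² ≈ 295.60, so n₀ = 296.
Finite population correction with N = 550: n = n₀ / (1 + (n₀−1)/N) = 296 / (1 + 295/550) = 296 / 1.5364 ≈ 192.66.
Rounding up, n = 193.

193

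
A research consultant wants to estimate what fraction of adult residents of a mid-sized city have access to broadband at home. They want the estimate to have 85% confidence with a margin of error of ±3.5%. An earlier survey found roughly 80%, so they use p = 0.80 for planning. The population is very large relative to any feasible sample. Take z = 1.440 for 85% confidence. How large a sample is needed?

271

With p = 0.80, p(1−p) = 0.1600.
n = z²·p(1−p)/E² = 1.440² × 0.1600 / 0.035² = 2.0736 × 0.1600 / 0.001225 ≈ 270.84.
Rounding up gives n = 271.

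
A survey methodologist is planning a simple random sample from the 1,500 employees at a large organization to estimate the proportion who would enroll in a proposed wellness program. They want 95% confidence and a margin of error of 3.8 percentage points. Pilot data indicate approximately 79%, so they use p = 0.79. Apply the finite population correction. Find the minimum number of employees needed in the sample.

342

For 95% confidence, z = 1.960.
Unadjusted: n₀ = 1.960² × 0.79 × 0.21 / 0.038² ≈ 441.36, so n₀ = 442.
Finite population correction with N = 1,500: n = n₀ / (1 + (n₀−1)/N) = 442 / (1 + 441/1500) = 442 / 1.2940 ≈ 341.58.
Rounding up, n = 342.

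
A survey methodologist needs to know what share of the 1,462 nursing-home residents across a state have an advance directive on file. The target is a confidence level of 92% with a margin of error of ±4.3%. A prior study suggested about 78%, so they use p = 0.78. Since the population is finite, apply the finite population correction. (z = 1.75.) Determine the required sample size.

Unadjusted: n₀ = 1.75² × 0.78 × 0.22 / 0.043² ≈ 284.22, so n₀ = 285.
Finite population correction with N = 1,462: n = n₀ / (1 + (n₀−1)/N) = 285 / (1 + 284/1462) = 285 / 1.1943 ≈ 238.64.
Rounding up, n = 239.

239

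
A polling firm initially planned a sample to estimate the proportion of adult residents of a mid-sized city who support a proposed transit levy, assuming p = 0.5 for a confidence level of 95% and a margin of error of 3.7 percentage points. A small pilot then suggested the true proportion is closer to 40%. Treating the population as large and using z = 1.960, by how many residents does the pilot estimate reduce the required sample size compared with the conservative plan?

28

Conservative (p = 0.5): n = 1.960² × 0.25 / 0.037² ≈ 701.53 → 702.
Using p = 0.40: p(1−p) = 0.2400, so n = 1.960² × 0.2400 / 0.037² ≈ 673.47 → 674.
Reduction: 702 − 674 = 28.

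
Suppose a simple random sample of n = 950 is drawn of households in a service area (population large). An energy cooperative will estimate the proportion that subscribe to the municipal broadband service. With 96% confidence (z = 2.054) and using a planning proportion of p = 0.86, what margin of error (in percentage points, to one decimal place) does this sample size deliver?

SE(p̂) = √[p(1−p)/n] = √[0.1204/950] = 0.01126.
E = z × SE = 2.054 × 0.01126 = 0.02312, or 2.3 percentage points.

2.3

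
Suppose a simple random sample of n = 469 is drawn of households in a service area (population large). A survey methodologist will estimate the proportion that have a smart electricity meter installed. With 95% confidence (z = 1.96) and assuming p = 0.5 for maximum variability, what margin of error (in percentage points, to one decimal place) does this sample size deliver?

SE(p̂) = √[p(1−p)/n] = √[0.2500/469] = 0.02309.
E = z × SE = 1.96 × 0.02309 = 0.04525, or 4.5 percentage points.

4.5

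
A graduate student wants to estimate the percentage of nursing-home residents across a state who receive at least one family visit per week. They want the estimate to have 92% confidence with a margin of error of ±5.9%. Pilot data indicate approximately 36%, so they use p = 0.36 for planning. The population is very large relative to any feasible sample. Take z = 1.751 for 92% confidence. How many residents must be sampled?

With p = 0.36, p(1−p) = 0.2304.
n = z²·p(1−p)/E² = 1.751² × 0.2304 / 0.059² = 3.0660 × 0.2304 / 0.003481 ≈ 202.93.
Rounding up gives n = 203.

203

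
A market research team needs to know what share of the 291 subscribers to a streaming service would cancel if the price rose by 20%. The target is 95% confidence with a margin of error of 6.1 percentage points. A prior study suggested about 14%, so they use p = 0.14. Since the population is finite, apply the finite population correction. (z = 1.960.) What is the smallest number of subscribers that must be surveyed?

88

Unadjusted: n₀ = 1.960² × 0.14 × 0.86 / 0.061² ≈ 124.30, so n₀ = 125.
Finite population correction with N = 291: n = n₀ / (1 + (n₀−1)/N) = 125 / (1 + 124/291) = 125 / 1.4261 ≈ 87.65.
Rounding up, n = 88.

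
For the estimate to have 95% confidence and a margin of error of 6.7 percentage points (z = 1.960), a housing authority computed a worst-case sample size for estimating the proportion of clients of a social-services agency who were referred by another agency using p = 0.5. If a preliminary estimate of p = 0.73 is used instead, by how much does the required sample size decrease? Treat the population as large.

Conservative (p = 0.5): n = 1.960² × 0.25 / 0.067² ≈ 213.95 → 214.
Using p = 0.73: p(1−p) = 0.1971, so n = 1.960² × 0.1971 / 0.067² ≈ 168.67 → 169.
Reduction: 214 − 169 = 45.

45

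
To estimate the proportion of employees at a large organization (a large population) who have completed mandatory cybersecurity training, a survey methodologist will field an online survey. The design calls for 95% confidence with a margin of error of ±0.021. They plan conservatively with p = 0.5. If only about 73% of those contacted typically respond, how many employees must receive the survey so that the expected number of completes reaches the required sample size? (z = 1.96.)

Completed interviews needed: n₀ = 1.96² × 0.2500 / 0.021² ≈ 2177.78 → 2178.
At a 73% response rate, contacts needed = 2178 / 0.73 ≈ 2983.56 → 2984.

2984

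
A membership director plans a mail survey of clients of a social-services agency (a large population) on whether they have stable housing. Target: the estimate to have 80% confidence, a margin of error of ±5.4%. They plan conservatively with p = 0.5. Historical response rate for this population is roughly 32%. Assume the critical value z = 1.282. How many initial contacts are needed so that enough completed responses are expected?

Completed interviews needed: n₀ = 1.282² × 0.2500 / 0.054² ≈ 140.91 → 141.
At a 32% response rate, contacts needed = 141 / 0.32 ≈ 440.62 → 441.

441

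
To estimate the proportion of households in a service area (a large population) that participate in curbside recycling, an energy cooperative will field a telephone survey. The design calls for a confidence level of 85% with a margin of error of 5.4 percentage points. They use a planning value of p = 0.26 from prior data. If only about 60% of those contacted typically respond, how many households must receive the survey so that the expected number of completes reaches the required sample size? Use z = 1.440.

Completed interviews needed: n₀ = 1.440² × 0.1924 / 0.054² ≈ 136.82 → 137.
At a 60% response rate, contacts needed = 137 / 0.60 ≈ 228.33 → 229.

229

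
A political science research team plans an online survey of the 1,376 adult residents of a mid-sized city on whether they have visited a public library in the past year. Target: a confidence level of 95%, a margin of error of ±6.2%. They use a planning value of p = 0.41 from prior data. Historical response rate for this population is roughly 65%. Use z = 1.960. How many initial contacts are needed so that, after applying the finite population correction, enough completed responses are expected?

Completed interviews needed (unadjusted): n₀ = 1.960² × 0.2419 / 0.062² ≈ 241.75 → 242.
FPC for N = 1,376: n = 242 / (1 + 241/1376) = 242 / 1.1751 ≈ 205.93 → 206.
At a 65% response rate, contacts needed = 206 / 0.65 ≈ 316.92 → 317.

317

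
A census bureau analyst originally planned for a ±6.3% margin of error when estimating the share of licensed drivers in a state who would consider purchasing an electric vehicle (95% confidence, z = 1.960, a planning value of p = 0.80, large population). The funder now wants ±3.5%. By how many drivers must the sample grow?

At ±6.3%: n = 1.960² × 0.1600 / 0.063² ≈ 154.86 → 155.
At ±3.5%: n = 1.960² × 0.1600 / 0.035² ≈ 501.76 → 502.
Additional respondents: 502 − 155 = 347.

347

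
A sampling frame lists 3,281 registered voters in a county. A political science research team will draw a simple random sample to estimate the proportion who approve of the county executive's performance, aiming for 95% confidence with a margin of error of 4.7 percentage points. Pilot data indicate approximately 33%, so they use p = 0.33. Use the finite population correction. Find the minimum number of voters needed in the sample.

345

For 95% confidence, z = 1.960.
Unadjusted: n₀ = 1.960² × 0.33 × 0.67 / 0.047² ≈ 384.51, so n₀ = 385.
Finite population correction with N = 3,281: n = n₀ / (1 + (n₀−1)/N) = 385 / (1 + 384/3281) = 385 / 1.1170 ≈ 344.66.
Rounding up, n = 345.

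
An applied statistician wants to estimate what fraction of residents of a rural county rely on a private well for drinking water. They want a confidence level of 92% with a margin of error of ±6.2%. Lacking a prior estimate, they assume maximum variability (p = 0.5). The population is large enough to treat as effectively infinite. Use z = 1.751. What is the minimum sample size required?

200

With p = 0.5, p(1−p) = 0.25.
n = z²·p(1−p)/E² = 1.751² × 0.2500 / 0.062² = 3.0660 × 0.2500 / 0.003844 ≈ 199.40.
Rounding up gives n = 200.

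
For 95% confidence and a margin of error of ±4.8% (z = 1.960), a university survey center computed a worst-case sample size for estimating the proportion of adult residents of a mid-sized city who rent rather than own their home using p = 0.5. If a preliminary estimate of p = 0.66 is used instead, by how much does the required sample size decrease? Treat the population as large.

42

Conservative (p = 0.5): n = 1.960² × 0.25 / 0.048² ≈ 416.84 → 417.
Using p = 0.66: p(1−p) = 0.2244, so n = 1.960² × 0.2244 / 0.048² ≈ 374.16 → 375.
Reduction: 417 − 375 = 42.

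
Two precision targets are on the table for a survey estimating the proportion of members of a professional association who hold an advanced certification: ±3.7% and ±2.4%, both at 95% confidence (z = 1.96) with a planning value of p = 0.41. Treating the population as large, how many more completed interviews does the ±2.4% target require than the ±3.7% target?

At ±3.7%: n = 1.96² × 0.2419 / 0.037² ≈ 678.80 → 679.
At ±2.4%: n = 1.96² × 0.2419 / 0.024² ≈ 1613.34 → 1614.
Additional respondents: 1614 − 679 = 935.

935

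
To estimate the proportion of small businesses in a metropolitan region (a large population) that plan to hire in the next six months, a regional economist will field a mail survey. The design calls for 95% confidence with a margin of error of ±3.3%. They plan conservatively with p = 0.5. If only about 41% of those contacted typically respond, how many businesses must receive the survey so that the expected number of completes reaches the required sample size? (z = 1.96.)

2152

Completed interviews needed: n₀ = 1.96² × 0.2500 / 0.033² ≈ 881.91 → 882.
At a 41% response rate, contacts needed = 882 / 0.41 ≈ 2151.22 → 2152.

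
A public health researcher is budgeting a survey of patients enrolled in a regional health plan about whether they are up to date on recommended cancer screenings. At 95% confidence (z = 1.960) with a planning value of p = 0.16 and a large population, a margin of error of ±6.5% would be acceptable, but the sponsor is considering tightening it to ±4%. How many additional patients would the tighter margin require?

At ±6.5%: n = 1.960² × 0.1344 / 0.065² ≈ 122.20 → 123.
At ±4%: n = 1.960² × 0.1344 / 0.040² ≈ 322.69 → 323.
Additional respondents: 323 − 123 = 200.

200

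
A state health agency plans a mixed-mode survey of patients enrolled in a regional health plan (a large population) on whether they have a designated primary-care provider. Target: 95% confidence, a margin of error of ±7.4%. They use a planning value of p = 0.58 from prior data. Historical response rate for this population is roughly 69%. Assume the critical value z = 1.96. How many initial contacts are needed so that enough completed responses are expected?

Completed interviews needed: n₀ = 1.96² × 0.2436 / 0.074² ≈ 170.89 → 171.
At a 69% response rate, contacts needed = 171 / 0.69 ≈ 247.83 → 248.

248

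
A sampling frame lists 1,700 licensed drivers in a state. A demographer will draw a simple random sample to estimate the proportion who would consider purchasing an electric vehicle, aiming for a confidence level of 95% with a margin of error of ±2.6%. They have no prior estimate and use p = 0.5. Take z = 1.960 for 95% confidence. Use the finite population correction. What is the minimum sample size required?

Unadjusted: n₀ = 1.960² × 0.50 × 0.50 / 0.026² ≈ 1420.71, so n₀ = 1421.
Finite population correction with N = 1,700: n = n₀ / (1 + (n₀−1)/N) = 1421 / (1 + 1420/1700) = 1421 / 1.8353 ≈ 774.26.
Rounding up, n = 775.

775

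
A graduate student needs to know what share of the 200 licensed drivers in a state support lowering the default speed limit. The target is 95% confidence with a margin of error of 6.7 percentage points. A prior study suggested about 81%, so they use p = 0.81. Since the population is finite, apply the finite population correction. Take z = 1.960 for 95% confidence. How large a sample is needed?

80

Unadjusted: n₀ = 1.960² × 0.81 × 0.19 / 0.067² ≈ 131.70, so n₀ = 132.
Finite population correction with N = 200: n = n₀ / (1 + (n₀−1)/N) = 132 / (1 + 131/200) = 132 / 1.6550 ≈ 79.76.
Rounding up, n = 80.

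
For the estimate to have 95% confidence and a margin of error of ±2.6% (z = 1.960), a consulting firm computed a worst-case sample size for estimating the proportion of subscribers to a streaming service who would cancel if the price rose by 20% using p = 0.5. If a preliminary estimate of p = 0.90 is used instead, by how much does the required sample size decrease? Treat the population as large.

909

Conservative (p = 0.5): n = 1.960² × 0.25 / 0.026² ≈ 1420.71 → 1421.
Using p = 0.90: p(1−p) = 0.0900, so n = 1.960² × 0.0900 / 0.026² ≈ 511.46 → 512.
Reduction: 1421 − 512 = 909.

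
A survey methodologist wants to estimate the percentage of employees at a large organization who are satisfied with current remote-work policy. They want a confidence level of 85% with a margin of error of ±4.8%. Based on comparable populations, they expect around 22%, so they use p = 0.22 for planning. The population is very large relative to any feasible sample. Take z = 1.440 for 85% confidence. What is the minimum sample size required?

155

With p = 0.22, p(1−p) = 0.1716.
n = z²·p(1−p)/E² = 1.440² × 0.1716 / 0.048² = 2.0736 × 0.1716 / 0.002304 ≈ 154.44.
Rounding up gives n = 155.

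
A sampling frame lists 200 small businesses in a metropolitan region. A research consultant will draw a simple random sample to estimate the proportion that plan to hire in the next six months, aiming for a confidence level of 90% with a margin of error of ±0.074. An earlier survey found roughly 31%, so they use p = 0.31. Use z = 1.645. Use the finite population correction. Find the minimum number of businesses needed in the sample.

70

Unadjusted: n₀ = 1.645² × 0.31 × 0.69 / 0.074² ≈ 105.70, so n₀ = 106.
Finite population correction with N = 200: n = n₀ / (1 + (n₀−1)/N) = 106 / (1 + 105/200) = 106 / 1.5250 ≈ 69.51.
Rounding up, n = 70.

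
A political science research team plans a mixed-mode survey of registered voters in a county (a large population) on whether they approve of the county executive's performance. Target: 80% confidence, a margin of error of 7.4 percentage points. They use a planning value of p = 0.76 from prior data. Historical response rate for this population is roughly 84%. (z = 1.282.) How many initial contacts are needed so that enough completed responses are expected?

66

Completed interviews needed: n₀ = 1.282² × 0.1824 / 0.074² ≈ 54.74 → 55.
At an 84% response rate, contacts needed = 55 / 0.84 ≈ 65.48 → 66.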